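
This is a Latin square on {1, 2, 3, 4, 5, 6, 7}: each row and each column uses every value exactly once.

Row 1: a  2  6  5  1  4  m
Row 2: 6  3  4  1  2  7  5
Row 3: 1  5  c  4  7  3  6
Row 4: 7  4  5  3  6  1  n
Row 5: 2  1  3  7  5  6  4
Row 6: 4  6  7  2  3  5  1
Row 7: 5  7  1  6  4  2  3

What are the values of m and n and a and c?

m = 7, n = 2, a = 3, c = 2

For row 3, column 3: row 3 already has {1, 3, 4, 5, 6, 7}; that leaves 2.
For row 4, column 7: row 4 already has {1, 3, 4, 5, 6, 7}; that leaves 2.
For row 1, column 7: column 7 already has {1, 2, 3, 4, 5, 6}; that leaves 7.
At (row 1, col 1): row 1 already has {1, 2, 4, 5, 6, 7}, so the value is 3.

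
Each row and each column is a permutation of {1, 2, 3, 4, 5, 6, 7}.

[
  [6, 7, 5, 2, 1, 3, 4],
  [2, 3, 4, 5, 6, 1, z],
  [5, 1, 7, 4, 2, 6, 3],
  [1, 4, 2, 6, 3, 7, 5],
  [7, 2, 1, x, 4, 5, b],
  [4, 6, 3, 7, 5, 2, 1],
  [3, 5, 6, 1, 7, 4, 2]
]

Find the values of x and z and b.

x = 3, z = 7, b = 6

For row 2, column 7: row 2 already has {1, 2, 3, 4, 5, 6}; that leaves 7.
At (row 5, col 7): column 7 already has {1, 2, 3, 4, 5, 7}, so the value is 6.
Cell (5,4): row 5 already has {1, 2, 4, 5, 6, 7} → 3.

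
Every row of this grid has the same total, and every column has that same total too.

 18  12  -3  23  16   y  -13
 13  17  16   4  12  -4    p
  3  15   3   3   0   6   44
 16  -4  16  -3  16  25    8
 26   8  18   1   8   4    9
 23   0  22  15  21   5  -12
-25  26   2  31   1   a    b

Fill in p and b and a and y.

Rows 3 and 4 both sum to 74, so that's the common total.
Row 2 has 13 + 17 + 16 + 4 + 12 − 4 = 58; the blank must be 74 − 58 = 16.
Column 7 has -13 + 16 + 44 + 8 + 9 − 12 = 52; the blank must be 74 − 52 = 22.
Row 7 has -25 + 26 + 2 + 31 + 1 + 22 = 57; the blank must be 74 − 57 = 17.
Row 1 has 18 + 12 − 3 + 23 + 16 − 13 = 53; the blank must be 74 − 53 = 21.

p = 16, b = 22, a = 17, y = 21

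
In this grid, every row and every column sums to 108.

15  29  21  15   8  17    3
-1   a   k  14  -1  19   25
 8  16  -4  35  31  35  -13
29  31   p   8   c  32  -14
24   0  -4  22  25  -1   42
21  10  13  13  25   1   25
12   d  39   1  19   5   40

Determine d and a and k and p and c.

d = -8, a = 30, k = 22, p = 21, c = 1

The known cells in column 5 total 107, leaving 108 − 107 = 1 for the blank.
The known cells in row 7 total 116, leaving 108 − 116 = -8 for the blank.
The known cells in column 2 total 78, leaving 108 − 78 = 30 for the blank.
The known cells in row 2 total 86, leaving 108 − 86 = 22 for the blank.
The known cells in row 4 total 87, leaving 108 − 87 = 21 for the blank.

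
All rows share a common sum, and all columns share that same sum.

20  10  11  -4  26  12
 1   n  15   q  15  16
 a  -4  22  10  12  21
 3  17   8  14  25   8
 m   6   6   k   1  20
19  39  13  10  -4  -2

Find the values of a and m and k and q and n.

a = 14, m = 18, k = 24, q = 21, n = 7

Rows 1 and 4 both sum to 75, so that's the common total.
Column 2: 10 − 4 + 17 + 6 + 39 = 68, so its missing entry is 75 − 68 = 7.
Row 3: -4 + 22 + 10 + 12 + 21 = 61, so its missing entry is 75 − 61 = 14.
Column 1: 20 + 1 + 14 + 3 + 19 = 57, so its missing entry is 75 − 57 = 18.
Row 5: 18 + 6 + 6 + 1 + 20 = 51, so its missing entry is 75 − 51 = 24.
Row 2: 1 + 7 + 15 + 15 + 16 = 54, so its missing entry is 75 − 54 = 21.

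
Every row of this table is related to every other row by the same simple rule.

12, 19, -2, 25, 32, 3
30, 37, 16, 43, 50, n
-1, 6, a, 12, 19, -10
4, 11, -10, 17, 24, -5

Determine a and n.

a = -15, n = 21

The difference between any two rows is the same in every column — this is an addition table with the headers hidden.
Row 3 minus row 1 is 19 − 32 = -13, so its entry in column 3 is -2 + (-13) = -15.
Row 2 minus row 1 is 50 − 32 = 18, so its entry in column 6 is 3 + 18 = 21.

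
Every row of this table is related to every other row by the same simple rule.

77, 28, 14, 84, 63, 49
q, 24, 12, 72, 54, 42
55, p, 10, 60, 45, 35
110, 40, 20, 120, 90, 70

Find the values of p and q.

Each row is a constant multiple of every other row — this is a multiplication table with the headers hidden.
Row 3 is 10/14 = 5/7 times row 1, so its entry in column 2 is 28 × 5/7 = 20.
Row 2 is 12/14 = 6/7 times row 1, so its entry in column 1 is 77 × 6/7 = 66.

p = 20, q = 66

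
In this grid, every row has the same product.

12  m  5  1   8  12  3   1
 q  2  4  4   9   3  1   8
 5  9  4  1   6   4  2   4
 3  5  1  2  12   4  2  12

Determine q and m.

q = 5, m = 2

Rows 3 and 4 each multiply to 34560, so every row has product 34560.
Row 2: 2×4×4×9×3×1×8 = 6912, so the missing entry is 34560 ÷ 6912 = 5.
Row 1: 12×5×1×8×12×3×1 = 17280, so the missing entry is 34560 ÷ 17280 = 2.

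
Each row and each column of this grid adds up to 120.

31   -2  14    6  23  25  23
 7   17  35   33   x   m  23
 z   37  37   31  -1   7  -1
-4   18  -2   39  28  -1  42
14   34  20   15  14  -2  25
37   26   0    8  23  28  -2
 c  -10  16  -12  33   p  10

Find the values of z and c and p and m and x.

The known cells in row 3 total 110, leaving 120 − 110 = 10 for the blank.
The known cells in column 5 total 120, leaving 120 − 120 = 0 for the blank.
The known cells in row 2 total 115, leaving 120 − 115 = 5 for the blank.
The known cells in column 6 total 62, leaving 120 − 62 = 58 for the blank.
The known cells in row 7 total 95, leaving 120 − 95 = 25 for the blank.

z = 10, c = 25, p = 58, m = 5, x = 0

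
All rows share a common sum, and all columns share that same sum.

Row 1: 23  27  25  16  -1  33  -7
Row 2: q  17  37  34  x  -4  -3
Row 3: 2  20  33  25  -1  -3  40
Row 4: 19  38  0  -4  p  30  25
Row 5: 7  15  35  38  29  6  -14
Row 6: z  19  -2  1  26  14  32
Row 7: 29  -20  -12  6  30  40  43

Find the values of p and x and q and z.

p = 8, x = 25, q = 10, z = 26

Rows 1 and 3 both sum to 116, so that's the common total.
Row 6 has 19 − 2 + 1 + 26 + 14 + 32 = 90; the blank must be 116 − 90 = 26.
Column 1 has 23 + 2 + 19 + 7 + 26 + 29 = 106; the blank must be 116 − 106 = 10.
Row 4 has 19 + 38 + 0 − 4 + 30 + 25 = 108; the blank must be 116 − 108 = 8.
Row 2 has 10 + 17 + 37 + 34 − 4 − 3 = 91; the blank must be 116 − 91 = 25.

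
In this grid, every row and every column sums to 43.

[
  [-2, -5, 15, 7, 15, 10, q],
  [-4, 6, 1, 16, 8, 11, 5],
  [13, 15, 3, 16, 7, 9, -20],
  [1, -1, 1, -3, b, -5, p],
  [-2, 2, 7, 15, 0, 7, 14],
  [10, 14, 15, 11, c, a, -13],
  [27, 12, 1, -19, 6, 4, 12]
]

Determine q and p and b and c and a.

The known cells in column 6 total 36, leaving 43 − 36 = 7 for the blank.
The known cells in row 6 total 44, leaving 43 − 44 = -1 for the blank.
The known cells in column 5 total 35, leaving 43 − 35 = 8 for the blank.
The known cells in row 1 total 40, leaving 43 − 40 = 3 for the blank.
The known cells in row 4 total 1, leaving 43 − 1 = 42 for the blank.

q = 3, p = 42, b = 8, c = -1, a = 7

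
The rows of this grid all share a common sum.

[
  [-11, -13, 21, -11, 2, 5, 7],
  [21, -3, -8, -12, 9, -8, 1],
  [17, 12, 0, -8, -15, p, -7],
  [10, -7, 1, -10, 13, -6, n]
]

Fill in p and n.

The complete rows each total 0.
Row 3 is missing 0 − (-1) = 1 (since 17 + 12 + 0 − 8 − 15 − 7 = -1).
Row 4 is missing 0 − 1 = -1 (since 10 − 7 + 1 − 10 + 13 − 6 = 1).

p = 1, n = -1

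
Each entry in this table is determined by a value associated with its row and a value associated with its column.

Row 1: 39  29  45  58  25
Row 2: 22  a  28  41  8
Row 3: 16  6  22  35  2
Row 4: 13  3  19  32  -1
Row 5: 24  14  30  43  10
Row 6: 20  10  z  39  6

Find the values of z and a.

The difference between any two rows is the same in every column — this is an addition table with the headers hidden.
Row 6 minus row 1 is 6 − 25 = -19, so its entry in column 3 is 45 + (-19) = 26.
Row 2 minus row 1 is 8 − 25 = -17, so its entry in column 2 is 29 + (-17) = 12.

z = 26, a = 12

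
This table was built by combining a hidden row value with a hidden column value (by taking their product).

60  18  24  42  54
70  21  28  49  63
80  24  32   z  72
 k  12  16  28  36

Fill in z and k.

Each row is a constant multiple of every other row — this is a multiplication table with the headers hidden.
Row 3 is 24/18 = 4/3 times row 1, so its entry in column 4 is 42 × 4/3 = 56.
Row 4 is 12/18 = 2/3 times row 1, so its entry in column 1 is 60 × 2/3 = 40.

z = 56, k = 40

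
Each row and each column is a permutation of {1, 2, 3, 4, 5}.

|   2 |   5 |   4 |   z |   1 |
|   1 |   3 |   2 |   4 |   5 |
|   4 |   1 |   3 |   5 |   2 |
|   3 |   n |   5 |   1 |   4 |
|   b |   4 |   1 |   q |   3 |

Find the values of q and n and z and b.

Cell (4,2): row 4 already has {1, 3, 4, 5} → 2.
At (row 1, col 4): row 1 already has {1, 2, 4, 5}, so the value is 3.
At (row 5, col 1): column 1 already has {1, 2, 3, 4}, so the value is 5.
At (row 5, col 4): row 5 already has {1, 3, 4, 5}, so the value is 2.

q = 2, n = 2, z = 3, b = 5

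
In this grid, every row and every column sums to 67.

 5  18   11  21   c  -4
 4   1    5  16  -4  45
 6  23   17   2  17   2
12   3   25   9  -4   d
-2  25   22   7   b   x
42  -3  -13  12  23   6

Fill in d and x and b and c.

Row 1: 5 + 18 + 11 + 21 − 4 = 51, so its missing entry is 67 − 51 = 16.
Column 5: 16 − 4 + 17 − 4 + 23 = 48, so its missing entry is 67 − 48 = 19.
Row 5: -2 + 25 + 22 + 7 + 19 = 71, so its missing entry is 67 − 71 = -4.
Row 4: 12 + 3 + 25 + 9 − 4 = 45, so its missing entry is 67 − 45 = 22.

d = 22, x = -4, b = 19, c = 16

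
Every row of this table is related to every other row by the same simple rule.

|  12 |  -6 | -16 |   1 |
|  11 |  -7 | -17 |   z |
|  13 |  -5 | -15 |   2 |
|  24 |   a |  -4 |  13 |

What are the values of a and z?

The difference between any two rows is the same in every column — this is an addition table with the headers hidden.
Row 4 minus row 1 is -4 − (-16) = 12, so its entry in column 2 is -6 + 12 = 6.
Row 2 minus row 1 is -17 − (-16) = -1, so its entry in column 4 is 1 + (-1) = 0.

a = 6, z = 0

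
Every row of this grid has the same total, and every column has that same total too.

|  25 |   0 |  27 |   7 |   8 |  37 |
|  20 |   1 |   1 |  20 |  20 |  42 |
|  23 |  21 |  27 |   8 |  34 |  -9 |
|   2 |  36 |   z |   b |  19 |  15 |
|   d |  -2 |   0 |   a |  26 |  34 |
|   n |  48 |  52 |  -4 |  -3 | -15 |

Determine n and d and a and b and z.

n = 26, d = 8, a = 38, b = 35, z = -3

Rows 1 and 2 both sum to 104, so that's the common total.
Row 6: 48 + 52 − 4 − 3 − 15 = 78, so its missing entry is 104 − 78 = 26.
Column 1: 25 + 20 + 23 + 2 + 26 = 96, so its missing entry is 104 − 96 = 8.
Row 5: 8 − 2 + 0 + 26 + 34 = 66, so its missing entry is 104 − 66 = 38.
Column 4: 7 + 20 + 8 + 38 − 4 = 69, so its missing entry is 104 − 69 = 35.
Row 4: 2 + 36 + 35 + 19 + 15 = 107, so its missing entry is 104 − 107 = -3.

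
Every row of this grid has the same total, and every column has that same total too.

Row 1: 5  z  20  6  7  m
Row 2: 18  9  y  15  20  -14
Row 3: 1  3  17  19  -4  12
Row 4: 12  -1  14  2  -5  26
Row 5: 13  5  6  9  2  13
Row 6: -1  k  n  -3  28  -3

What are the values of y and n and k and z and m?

y = 0, n = -9, k = 36, z = -4, m = 14

Rows 3 and 4 both sum to 48, so that's the common total.
The known cells in row 2 total 48, leaving 48 − 48 = 0 for the blank.
The known cells in column 6 total 34, leaving 48 − 34 = 14 for the blank.
The known cells in row 1 total 52, leaving 48 − 52 = -4 for the blank.
The known cells in column 2 total 12, leaving 48 − 12 = 36 for the blank.
The known cells in row 6 total 57, leaving 48 − 57 = -9 for the blank.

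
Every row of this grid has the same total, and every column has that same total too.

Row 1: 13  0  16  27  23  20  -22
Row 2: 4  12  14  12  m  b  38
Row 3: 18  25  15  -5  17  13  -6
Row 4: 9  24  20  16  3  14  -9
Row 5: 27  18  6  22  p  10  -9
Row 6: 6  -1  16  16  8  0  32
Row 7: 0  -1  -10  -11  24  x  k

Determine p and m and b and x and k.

Rows 1 and 3 both sum to 77, so that's the common total.
Row 5: 27 + 18 + 6 + 22 + 10 − 9 = 74, so its missing entry is 77 − 74 = 3.
Column 5: 23 + 17 + 3 + 3 + 8 + 24 = 78, so its missing entry is 77 − 78 = -1.
Row 2: 4 + 12 + 14 + 12 − 1 + 38 = 79, so its missing entry is 77 − 79 = -2.
Column 6: 20 − 2 + 13 + 14 + 10 + 0 = 55, so its missing entry is 77 − 55 = 22.
Row 7: 0 − 1 − 10 − 11 + 24 + 22 = 24, so its missing entry is 77 − 24 = 53.

p = 3, m = -1, b = -2, x = 22, k = 53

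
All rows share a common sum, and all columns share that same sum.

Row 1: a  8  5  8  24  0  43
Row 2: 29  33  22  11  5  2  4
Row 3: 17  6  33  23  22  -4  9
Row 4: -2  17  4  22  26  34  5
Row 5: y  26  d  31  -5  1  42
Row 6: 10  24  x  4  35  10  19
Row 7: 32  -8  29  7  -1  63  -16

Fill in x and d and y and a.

Rows 2 and 3 both sum to 106, so that's the common total.
Row 1 has 8 + 5 + 8 + 24 + 0 + 43 = 88; the blank must be 106 − 88 = 18.
Column 1 has 18 + 29 + 17 − 2 + 10 + 32 = 104; the blank must be 106 − 104 = 2.
Row 5 has 2 + 26 + 31 − 5 + 1 + 42 = 97; the blank must be 106 − 97 = 9.
Row 6 has 10 + 24 + 4 + 35 + 10 + 19 = 102; the blank must be 106 − 102 = 4.

x = 4, d = 9, y = 2, a = 18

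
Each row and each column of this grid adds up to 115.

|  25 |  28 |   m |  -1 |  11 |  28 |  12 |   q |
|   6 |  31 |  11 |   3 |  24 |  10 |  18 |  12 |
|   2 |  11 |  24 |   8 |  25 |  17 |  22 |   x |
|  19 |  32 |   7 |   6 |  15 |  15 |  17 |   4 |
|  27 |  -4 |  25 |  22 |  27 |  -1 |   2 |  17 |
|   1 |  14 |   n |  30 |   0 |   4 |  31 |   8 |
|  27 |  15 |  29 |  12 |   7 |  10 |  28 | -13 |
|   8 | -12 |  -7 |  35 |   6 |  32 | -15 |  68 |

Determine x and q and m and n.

x = 6, q = 13, m = -1, n = 27

Row 3: 2 + 11 + 24 + 8 + 25 + 17 + 22 = 109, so its missing entry is 115 − 109 = 6.
Column 8: 12 + 6 + 4 + 17 + 8 − 13 + 68 = 102, so its missing entry is 115 − 102 = 13.
Row 1: 25 + 28 − 1 + 11 + 28 + 12 + 13 = 116, so its missing entry is 115 − 116 = -1.
Row 6: 1 + 14 + 30 + 0 + 4 + 31 + 8 = 88, so its missing entry is 115 − 88 = 27.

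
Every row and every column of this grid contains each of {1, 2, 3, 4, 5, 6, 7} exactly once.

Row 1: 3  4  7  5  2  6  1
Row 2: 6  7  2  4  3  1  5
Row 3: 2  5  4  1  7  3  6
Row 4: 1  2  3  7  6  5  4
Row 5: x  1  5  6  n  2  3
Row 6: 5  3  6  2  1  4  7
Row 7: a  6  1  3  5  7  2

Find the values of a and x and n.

a = 4, x = 7, n = 4

At (row 5, col 5): column 5 already has {1, 2, 3, 5, 6, 7}, so the value is 4.
Cell (5,1): row 5 already has {1, 2, 3, 4, 5, 6} → 7.
Cell (7,1): row 7 already has {1, 2, 3, 5, 6, 7} → 4.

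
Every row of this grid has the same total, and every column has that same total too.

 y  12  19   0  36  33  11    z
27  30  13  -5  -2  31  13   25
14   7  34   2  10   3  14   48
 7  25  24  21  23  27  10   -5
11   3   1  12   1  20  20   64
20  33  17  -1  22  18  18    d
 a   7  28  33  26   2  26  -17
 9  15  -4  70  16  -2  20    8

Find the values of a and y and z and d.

a = 27, y = 17, z = 4, d = 5

Rows 2 and 3 both sum to 132, so that's the common total.
Row 6: 20 + 33 + 17 − 1 + 22 + 18 + 18 = 127, so its missing entry is 132 − 127 = 5.
Column 8: 25 + 48 − 5 + 64 + 5 − 17 + 8 = 128, so its missing entry is 132 − 128 = 4.
Row 1: 12 + 19 + 0 + 36 + 33 + 11 + 4 = 115, so its missing entry is 132 − 115 = 17.
Row 7: 7 + 28 + 33 + 26 + 2 + 26 − 17 = 105, so its missing entry is 132 − 105 = 27.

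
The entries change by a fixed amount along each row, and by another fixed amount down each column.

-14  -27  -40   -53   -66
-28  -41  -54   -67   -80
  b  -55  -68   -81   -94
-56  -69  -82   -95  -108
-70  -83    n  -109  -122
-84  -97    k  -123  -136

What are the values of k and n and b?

Along each row the entries change by -13 per step; down each column they change by -14.
Row 6: from -84 at column 1, stepping by -13 to column 3 gives -110.
Row 5: from -70 at column 1, stepping by -13 to column 3 gives -96.
Row 3: from -55 at column 2, stepping by -13 to column 1 gives -42.

k = -110, n = -96, b = -42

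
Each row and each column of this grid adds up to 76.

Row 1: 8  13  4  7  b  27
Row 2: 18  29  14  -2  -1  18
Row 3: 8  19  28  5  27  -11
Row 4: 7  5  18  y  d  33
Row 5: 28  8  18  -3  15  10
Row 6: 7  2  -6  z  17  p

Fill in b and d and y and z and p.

Column 6: 27 + 18 − 11 + 33 + 10 = 77, so its missing entry is 76 − 77 = -1.
Row 1: 8 + 13 + 4 + 7 + 27 = 59, so its missing entry is 76 − 59 = 17.
Column 5: 17 − 1 + 27 + 15 + 17 = 75, so its missing entry is 76 − 75 = 1.
Row 4: 7 + 5 + 18 + 1 + 33 = 64, so its missing entry is 76 − 64 = 12.
Row 6: 7 + 2 − 6 + 17 − 1 = 19, so its missing entry is 76 − 19 = 57.

b = 17, d = 1, y = 12, z = 57, p = -1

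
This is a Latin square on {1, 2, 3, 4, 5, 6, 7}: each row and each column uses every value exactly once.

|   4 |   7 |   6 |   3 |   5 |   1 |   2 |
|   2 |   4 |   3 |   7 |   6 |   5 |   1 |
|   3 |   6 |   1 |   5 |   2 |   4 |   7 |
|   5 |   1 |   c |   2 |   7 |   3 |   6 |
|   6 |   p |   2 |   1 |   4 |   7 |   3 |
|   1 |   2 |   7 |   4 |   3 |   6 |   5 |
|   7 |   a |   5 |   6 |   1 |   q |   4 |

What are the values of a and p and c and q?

Cell (4,3): row 4 already has {1, 2, 3, 5, 6, 7} → 4.
Cell (5,2): row 5 already has {1, 2, 3, 4, 6, 7} → 5.
For row 7, column 2: column 2 already has {1, 2, 4, 5, 6, 7}; that leaves 3.
At (row 7, col 6): row 7 already has {1, 3, 4, 5, 6, 7}, so the value is 2.

a = 3, p = 5, c = 4, q = 2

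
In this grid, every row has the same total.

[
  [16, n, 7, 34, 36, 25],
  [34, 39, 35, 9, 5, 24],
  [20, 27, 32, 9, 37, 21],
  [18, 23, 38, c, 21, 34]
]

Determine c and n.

The complete rows each total 146.
Row 4 is missing 146 − 134 = 12 (since 18 + 23 + 38 + 21 + 34 = 134).
Row 1 is missing 146 − 118 = 28 (since 16 + 7 + 34 + 36 + 25 = 118).

c = 12, n = 28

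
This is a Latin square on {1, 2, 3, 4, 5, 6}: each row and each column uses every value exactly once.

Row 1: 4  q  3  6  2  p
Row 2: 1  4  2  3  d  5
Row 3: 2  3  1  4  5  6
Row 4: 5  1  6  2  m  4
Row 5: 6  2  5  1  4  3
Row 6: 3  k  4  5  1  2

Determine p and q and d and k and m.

p = 1, q = 5, d = 6, k = 6, m = 3

Cell (4,5): row 4 already has {1, 2, 4, 5, 6} → 3.
For row 6, column 2: row 6 already has {1, 2, 3, 4, 5}; that leaves 6.
At (row 1, col 2): column 2 already has {1, 2, 3, 4, 6}, so the value is 5.
For row 2, column 5: row 2 already has {1, 2, 3, 4, 5}; that leaves 6.
Cell (1,6): row 1 already has {2, 3, 4, 5, 6} → 1.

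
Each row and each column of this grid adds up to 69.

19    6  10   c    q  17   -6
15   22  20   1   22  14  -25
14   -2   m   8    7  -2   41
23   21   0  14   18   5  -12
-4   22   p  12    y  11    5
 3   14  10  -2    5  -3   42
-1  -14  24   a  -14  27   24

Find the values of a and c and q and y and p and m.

Row 3 has 14 − 2 + 8 + 7 − 2 + 41 = 66; the blank must be 69 − 66 = 3.
Column 3 has 10 + 20 + 3 + 0 + 10 + 24 = 67; the blank must be 69 − 67 = 2.
Row 5 has -4 + 22 + 2 + 12 + 11 + 5 = 48; the blank must be 69 − 48 = 21.
Column 5 has 22 + 7 + 18 + 21 + 5 − 14 = 59; the blank must be 69 − 59 = 10.
Row 1 has 19 + 6 + 10 + 10 + 17 − 6 = 56; the blank must be 69 − 56 = 13.
Row 7 has -1 − 14 + 24 − 14 + 27 + 24 = 46; the blank must be 69 − 46 = 23.

a = 23, c = 13, q = 10, y = 21, p = 2, m = 3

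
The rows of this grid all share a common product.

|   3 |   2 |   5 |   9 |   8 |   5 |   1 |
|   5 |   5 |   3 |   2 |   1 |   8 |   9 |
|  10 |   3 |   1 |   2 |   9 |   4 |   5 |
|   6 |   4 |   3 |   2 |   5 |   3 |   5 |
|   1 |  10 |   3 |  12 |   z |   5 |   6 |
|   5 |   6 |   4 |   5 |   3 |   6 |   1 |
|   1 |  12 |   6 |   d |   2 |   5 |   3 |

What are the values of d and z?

d = 5, z = 1

Rows 1 and 6 each multiply to 10800, so every row has product 10800.
Row 7: 1×12×6×2×5×3 = 2160, so the missing entry is 10800 ÷ 2160 = 5.
Row 5: 1×10×3×12×5×6 = 10800, so the missing entry is 10800 ÷ 10800 = 1.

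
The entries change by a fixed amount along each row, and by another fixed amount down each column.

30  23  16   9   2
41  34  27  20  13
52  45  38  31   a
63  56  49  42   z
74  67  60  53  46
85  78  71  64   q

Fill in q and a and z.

q = 57, a = 24, z = 35

Along each row the entries change by -7 per step; down each column they change by 11.
Row 6: from 85 at column 1, stepping by -7 to column 5 gives 57.
Row 3: from 52 at column 1, stepping by -7 to column 5 gives 24.
Row 4: from 63 at column 1, stepping by -7 to column 5 gives 35.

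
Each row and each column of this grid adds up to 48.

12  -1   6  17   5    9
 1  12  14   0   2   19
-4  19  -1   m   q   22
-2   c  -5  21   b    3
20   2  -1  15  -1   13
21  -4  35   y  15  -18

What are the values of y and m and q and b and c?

The known cells in column 2 total 28, leaving 48 − 28 = 20 for the blank.
The known cells in row 4 total 37, leaving 48 − 37 = 11 for the blank.
The known cells in column 5 total 32, leaving 48 − 32 = 16 for the blank.
The known cells in row 3 total 52, leaving 48 − 52 = -4 for the blank.
The known cells in row 6 total 49, leaving 48 − 49 = -1 for the blank.

y = -1, m = -4, q = 16, b = 11, c = 20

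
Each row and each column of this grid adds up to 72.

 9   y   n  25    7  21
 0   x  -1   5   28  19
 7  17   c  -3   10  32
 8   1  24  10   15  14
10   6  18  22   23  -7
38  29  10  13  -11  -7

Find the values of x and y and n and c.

Row 2: 0 − 1 + 5 + 28 + 19 = 51, so its missing entry is 72 − 51 = 21.
Column 2: 21 + 17 + 1 + 6 + 29 = 74, so its missing entry is 72 − 74 = -2.
Row 3: 7 + 17 − 3 + 10 + 32 = 63, so its missing entry is 72 − 63 = 9.
Row 1: 9 − 2 + 25 + 7 + 21 = 60, so its missing entry is 72 − 60 = 12.

x = 21, y = -2, n = 12, c = 9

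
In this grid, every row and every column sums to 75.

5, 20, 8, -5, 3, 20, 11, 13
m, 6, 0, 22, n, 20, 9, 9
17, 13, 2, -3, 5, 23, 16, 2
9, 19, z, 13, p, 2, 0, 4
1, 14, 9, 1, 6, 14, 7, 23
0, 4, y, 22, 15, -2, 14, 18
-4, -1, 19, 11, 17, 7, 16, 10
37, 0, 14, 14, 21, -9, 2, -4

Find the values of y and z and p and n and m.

y = 4, z = 19, p = 9, n = -1, m = 10

Column 1: 5 + 17 + 9 + 1 + 0 − 4 + 37 = 65, so its missing entry is 75 − 65 = 10.
Row 2: 10 + 6 + 0 + 22 + 20 + 9 + 9 = 76, so its missing entry is 75 − 76 = -1.
Column 5: 3 − 1 + 5 + 6 + 15 + 17 + 21 = 66, so its missing entry is 75 − 66 = 9.
Row 4: 9 + 19 + 13 + 9 + 2 + 0 + 4 = 56, so its missing entry is 75 − 56 = 19.
Row 6: 0 + 4 + 22 + 15 − 2 + 14 + 18 = 71, so its missing entry is 75 − 71 = 4.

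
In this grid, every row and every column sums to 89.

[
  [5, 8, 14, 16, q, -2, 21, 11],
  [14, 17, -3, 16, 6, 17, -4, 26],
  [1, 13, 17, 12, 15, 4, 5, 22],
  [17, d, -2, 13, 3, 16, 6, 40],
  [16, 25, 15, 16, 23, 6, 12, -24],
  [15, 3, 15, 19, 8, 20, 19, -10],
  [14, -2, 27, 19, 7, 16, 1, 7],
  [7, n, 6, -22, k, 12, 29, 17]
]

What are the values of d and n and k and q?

The known cells in row 4 total 93, leaving 89 − 93 = -4 for the blank.
The known cells in column 2 total 60, leaving 89 − 60 = 29 for the blank.
The known cells in row 8 total 78, leaving 89 − 78 = 11 for the blank.
The known cells in row 1 total 73, leaving 89 − 73 = 16 for the blank.

d = -4, n = 29, k = 11, q = 16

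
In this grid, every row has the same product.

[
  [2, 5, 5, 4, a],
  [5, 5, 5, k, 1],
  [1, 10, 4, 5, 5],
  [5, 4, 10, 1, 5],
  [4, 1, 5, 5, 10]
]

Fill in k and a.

k = 8, a = 5

Rows 4 and 5 each multiply to 1000, so every row has product 1000.
Row 2: 5×5×5×1 = 125, so the missing entry is 1000 ÷ 125 = 8.
Row 1: 2×5×5×4 = 200, so the missing entry is 1000 ÷ 200 = 5.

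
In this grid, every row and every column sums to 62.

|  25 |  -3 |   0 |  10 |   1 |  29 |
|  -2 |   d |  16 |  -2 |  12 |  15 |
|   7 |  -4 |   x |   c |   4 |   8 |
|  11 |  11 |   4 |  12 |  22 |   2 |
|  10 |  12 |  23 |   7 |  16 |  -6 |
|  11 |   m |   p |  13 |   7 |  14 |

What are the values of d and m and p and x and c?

d = 23, m = 23, p = -6, x = 25, c = 22

Row 2: -2 + 16 − 2 + 12 + 15 = 39, so its missing entry is 62 − 39 = 23.
Column 2: -3 + 23 − 4 + 11 + 12 = 39, so its missing entry is 62 − 39 = 23.
Column 4: 10 − 2 + 12 + 7 + 13 = 40, so its missing entry is 62 − 40 = 22.
Row 3: 7 − 4 + 22 + 4 + 8 = 37, so its missing entry is 62 − 37 = 25.
Row 6: 11 + 23 + 13 + 7 + 14 = 68, so its missing entry is 62 − 68 = -6.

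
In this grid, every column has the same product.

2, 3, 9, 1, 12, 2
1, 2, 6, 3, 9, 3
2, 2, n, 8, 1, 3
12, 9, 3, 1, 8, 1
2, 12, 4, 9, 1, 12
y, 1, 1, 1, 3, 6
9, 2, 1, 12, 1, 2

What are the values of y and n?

Columns 2 and 6 each multiply to 2592, so every column has product 2592.
Column 1: 2×1×2×12×2×9 = 864, so the missing entry is 2592 ÷ 864 = 3.
Column 3: 9×6×3×4×1×1 = 648, so the missing entry is 2592 ÷ 648 = 4.

y = 3, n = 4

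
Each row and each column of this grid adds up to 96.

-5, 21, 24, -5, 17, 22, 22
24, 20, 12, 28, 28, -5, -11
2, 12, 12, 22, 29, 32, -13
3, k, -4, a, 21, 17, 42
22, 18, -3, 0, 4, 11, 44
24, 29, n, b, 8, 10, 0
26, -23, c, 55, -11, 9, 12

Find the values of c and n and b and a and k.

Row 7: 26 − 23 + 55 − 11 + 9 + 12 = 68, so its missing entry is 96 − 68 = 28.
Column 2: 21 + 20 + 12 + 18 + 29 − 23 = 77, so its missing entry is 96 − 77 = 19.
Row 4: 3 + 19 − 4 + 21 + 17 + 42 = 98, so its missing entry is 96 − 98 = -2.
Column 4: -5 + 28 + 22 − 2 + 0 + 55 = 98, so its missing entry is 96 − 98 = -2.
Row 6: 24 + 29 − 2 + 8 + 10 + 0 = 69, so its missing entry is 96 − 69 = 27.

c = 28, n = 27, b = -2, a = -2, k = 19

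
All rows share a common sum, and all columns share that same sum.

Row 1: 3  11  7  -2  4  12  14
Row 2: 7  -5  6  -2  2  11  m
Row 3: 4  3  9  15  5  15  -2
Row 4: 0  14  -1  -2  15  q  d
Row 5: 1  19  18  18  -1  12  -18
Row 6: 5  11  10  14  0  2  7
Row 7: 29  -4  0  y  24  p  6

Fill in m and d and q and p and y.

m = 30, d = 12, q = 11, p = -14, y = 8

Rows 1 and 3 both sum to 49, so that's the common total.
The known cells in row 2 total 19, leaving 49 − 19 = 30 for the blank.
The known cells in column 7 total 37, leaving 49 − 37 = 12 for the blank.
The known cells in column 4 total 41, leaving 49 − 41 = 8 for the blank.
The known cells in row 7 total 63, leaving 49 − 63 = -14 for the blank.
The known cells in row 4 total 38, leaving 49 − 38 = 11 for the blank.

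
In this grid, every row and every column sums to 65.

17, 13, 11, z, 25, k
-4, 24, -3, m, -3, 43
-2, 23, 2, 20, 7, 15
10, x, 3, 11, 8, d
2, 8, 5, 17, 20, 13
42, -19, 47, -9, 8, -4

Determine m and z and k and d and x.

m = 8, z = 18, k = -19, d = 17, x = 16

Column 2 has 13 + 24 + 23 + 8 − 19 = 49; the blank must be 65 − 49 = 16.
Row 2 has -4 + 24 − 3 − 3 + 43 = 57; the blank must be 65 − 57 = 8.
Column 4 has 8 + 20 + 11 + 17 − 9 = 47; the blank must be 65 − 47 = 18.
Row 1 has 17 + 13 + 11 + 18 + 25 = 84; the blank must be 65 − 84 = -19.
Row 4 has 10 + 16 + 3 + 11 + 8 = 48; the blank must be 65 − 48 = 17.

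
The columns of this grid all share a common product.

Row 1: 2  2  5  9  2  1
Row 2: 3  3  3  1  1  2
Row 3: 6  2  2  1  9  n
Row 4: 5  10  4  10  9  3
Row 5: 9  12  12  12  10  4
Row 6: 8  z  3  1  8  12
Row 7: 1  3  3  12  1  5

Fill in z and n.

z = 3, n = 9

Columns 3 and 4 each multiply to 12960, so every column has product 12960.
Column 2: 2×3×2×10×12×3 = 4320, so the missing entry is 12960 ÷ 4320 = 3.
Column 6: 1×2×3×4×12×5 = 1440, so the missing entry is 12960 ÷ 1440 = 9.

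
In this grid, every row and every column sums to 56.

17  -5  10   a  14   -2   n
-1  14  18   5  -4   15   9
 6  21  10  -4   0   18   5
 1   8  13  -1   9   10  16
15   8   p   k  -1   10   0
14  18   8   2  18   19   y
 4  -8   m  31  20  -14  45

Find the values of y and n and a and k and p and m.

The known cells in row 7 total 78, leaving 56 − 78 = -22 for the blank.
The known cells in column 3 total 37, leaving 56 − 37 = 19 for the blank.
The known cells in row 5 total 51, leaving 56 − 51 = 5 for the blank.
The known cells in column 4 total 38, leaving 56 − 38 = 18 for the blank.
The known cells in row 1 total 52, leaving 56 − 52 = 4 for the blank.
The known cells in row 6 total 79, leaving 56 − 79 = -23 for the blank.

y = -23, n = 4, a = 18, k = 5, p = 19, m = -22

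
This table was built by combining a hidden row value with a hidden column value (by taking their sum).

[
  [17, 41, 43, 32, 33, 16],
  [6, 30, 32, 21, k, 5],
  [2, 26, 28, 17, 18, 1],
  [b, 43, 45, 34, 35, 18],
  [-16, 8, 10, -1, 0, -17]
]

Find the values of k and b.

The difference between any two rows is the same in every column — this is an addition table with the headers hidden.
Row 2 minus row 1 is 21 − 32 = -11, so its entry in column 5 is 33 + (-11) = 22.
Row 4 minus row 1 is 34 − 32 = 2, so its entry in column 1 is 17 + 2 = 19.

k = 22, b = 19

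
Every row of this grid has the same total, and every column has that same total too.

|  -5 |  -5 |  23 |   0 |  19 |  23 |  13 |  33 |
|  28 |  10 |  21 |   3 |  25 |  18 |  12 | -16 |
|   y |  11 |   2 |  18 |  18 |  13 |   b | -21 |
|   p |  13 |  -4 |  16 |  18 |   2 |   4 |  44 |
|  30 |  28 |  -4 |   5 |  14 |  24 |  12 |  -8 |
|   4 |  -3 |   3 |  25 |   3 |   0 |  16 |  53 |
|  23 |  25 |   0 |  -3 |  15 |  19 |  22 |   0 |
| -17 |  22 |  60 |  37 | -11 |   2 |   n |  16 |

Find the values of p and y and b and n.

Rows 1 and 2 both sum to 101, so that's the common total.
The known cells in row 8 total 109, leaving 101 − 109 = -8 for the blank.
The known cells in column 7 total 71, leaving 101 − 71 = 30 for the blank.
The known cells in row 3 total 71, leaving 101 − 71 = 30 for the blank.
The known cells in row 4 total 93, leaving 101 − 93 = 8 for the blank.

p = 8, y = 30, b = 30, n = -8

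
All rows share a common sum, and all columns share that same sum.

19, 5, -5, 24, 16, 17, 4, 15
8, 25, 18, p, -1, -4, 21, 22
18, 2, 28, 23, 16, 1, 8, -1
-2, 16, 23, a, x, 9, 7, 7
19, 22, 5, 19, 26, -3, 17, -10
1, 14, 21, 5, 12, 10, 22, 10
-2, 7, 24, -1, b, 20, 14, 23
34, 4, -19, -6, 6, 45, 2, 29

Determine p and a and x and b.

Rows 1 and 3 both sum to 95, so that's the common total.
The known cells in row 2 total 89, leaving 95 − 89 = 6 for the blank.
The known cells in column 4 total 70, leaving 95 − 70 = 25 for the blank.
The known cells in row 4 total 85, leaving 95 − 85 = 10 for the blank.
The known cells in row 7 total 85, leaving 95 − 85 = 10 for the blank.

p = 6, a = 25, x = 10, b = 10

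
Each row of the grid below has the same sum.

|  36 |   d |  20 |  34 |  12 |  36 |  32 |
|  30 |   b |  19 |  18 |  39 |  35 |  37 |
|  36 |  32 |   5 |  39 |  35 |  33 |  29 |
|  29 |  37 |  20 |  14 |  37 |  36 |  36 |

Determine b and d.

Rows 3 and 4 both add up to 209, so every row sums to 209.
Row 2: 30 + 19 + 18 + 39 + 35 + 37 = 178, so the missing entry is 209 − 178 = 31.
Row 1: 36 + 20 + 34 + 12 + 36 + 32 = 170, so the missing entry is 209 − 170 = 39.

b = 31, d = 39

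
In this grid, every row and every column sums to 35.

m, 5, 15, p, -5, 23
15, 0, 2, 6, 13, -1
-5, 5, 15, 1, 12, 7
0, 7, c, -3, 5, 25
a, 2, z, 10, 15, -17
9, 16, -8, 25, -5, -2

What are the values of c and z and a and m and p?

c = 1, z = 10, a = 15, m = 1, p = -4

Column 4: 6 + 1 − 3 + 10 + 25 = 39, so its missing entry is 35 − 39 = -4.
Row 1: 5 + 15 − 4 − 5 + 23 = 34, so its missing entry is 35 − 34 = 1.
Column 1: 1 + 15 − 5 + 0 + 9 = 20, so its missing entry is 35 − 20 = 15.
Row 5: 15 + 2 + 10 + 15 − 17 = 25, so its missing entry is 35 − 25 = 10.
Row 4: 0 + 7 − 3 + 5 + 25 = 34, so its missing entry is 35 − 34 = 1.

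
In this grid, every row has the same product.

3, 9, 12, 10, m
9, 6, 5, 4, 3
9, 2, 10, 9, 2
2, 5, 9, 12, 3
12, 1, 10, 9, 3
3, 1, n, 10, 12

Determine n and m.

Rows 2 and 4 each multiply to 3240, so every row has product 3240.
Row 6: 3×1×10×12 = 360, so the missing entry is 3240 ÷ 360 = 9.
Row 1: 3×9×12×10 = 3240, so the missing entry is 3240 ÷ 3240 = 1.

n = 9, m = 1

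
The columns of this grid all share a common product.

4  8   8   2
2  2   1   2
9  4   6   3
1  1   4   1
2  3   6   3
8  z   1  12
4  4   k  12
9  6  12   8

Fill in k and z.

k = 3, z = 9

Columns 1 and 4 each multiply to 41472, so every column has product 41472.
Column 3: 8×1×6×4×6×1×12 = 13824, so the missing entry is 41472 ÷ 13824 = 3.
Column 2: 8×2×4×1×3×4×6 = 4608, so the missing entry is 41472 ÷ 4608 = 9.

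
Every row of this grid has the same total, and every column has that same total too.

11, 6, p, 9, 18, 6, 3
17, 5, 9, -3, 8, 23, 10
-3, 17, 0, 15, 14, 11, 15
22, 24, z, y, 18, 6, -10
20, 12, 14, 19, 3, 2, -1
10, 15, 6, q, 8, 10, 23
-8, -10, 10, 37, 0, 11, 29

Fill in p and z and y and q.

Rows 2 and 3 both sum to 69, so that's the common total.
The known cells in row 6 total 72, leaving 69 − 72 = -3 for the blank.
The known cells in row 1 total 53, leaving 69 − 53 = 16 for the blank.
The known cells in column 4 total 74, leaving 69 − 74 = -5 for the blank.
The known cells in row 4 total 55, leaving 69 − 55 = 14 for the blank.

p = 16, z = 14, y = -5, q = -3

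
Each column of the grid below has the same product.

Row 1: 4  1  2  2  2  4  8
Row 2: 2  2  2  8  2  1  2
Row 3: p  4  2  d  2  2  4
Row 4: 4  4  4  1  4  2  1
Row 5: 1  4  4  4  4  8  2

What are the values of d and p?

d = 2, p = 4

Columns 2 and 3 each multiply to 128, so every column has product 128.
Column 4: 2×8×1×4 = 64, so the missing entry is 128 ÷ 64 = 2.
Column 1: 4×2×4×1 = 32, so the missing entry is 128 ÷ 32 = 4.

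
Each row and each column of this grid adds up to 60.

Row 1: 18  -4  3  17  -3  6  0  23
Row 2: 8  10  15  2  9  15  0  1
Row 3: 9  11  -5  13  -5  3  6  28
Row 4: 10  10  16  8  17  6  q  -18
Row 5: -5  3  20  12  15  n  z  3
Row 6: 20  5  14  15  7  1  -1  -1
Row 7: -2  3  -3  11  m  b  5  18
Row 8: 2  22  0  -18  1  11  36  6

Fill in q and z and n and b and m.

Column 5: -3 + 9 − 5 + 17 + 15 + 7 + 1 = 41, so its missing entry is 60 − 41 = 19.
Row 7: -2 + 3 − 3 + 11 + 19 + 5 + 18 = 51, so its missing entry is 60 − 51 = 9.
Column 6: 6 + 15 + 3 + 6 + 1 + 9 + 11 = 51, so its missing entry is 60 − 51 = 9.
Row 5: -5 + 3 + 20 + 12 + 15 + 9 + 3 = 57, so its missing entry is 60 − 57 = 3.
Row 4: 10 + 10 + 16 + 8 + 17 + 6 − 18 = 49, so its missing entry is 60 − 49 = 11.

q = 11, z = 3, n = 9, b = 9, m = 19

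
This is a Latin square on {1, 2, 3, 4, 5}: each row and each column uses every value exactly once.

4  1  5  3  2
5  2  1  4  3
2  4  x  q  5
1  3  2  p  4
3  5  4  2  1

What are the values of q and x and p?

For row 4, column 4: row 4 already has {1, 2, 3, 4}; that leaves 5.
For row 3, column 4: column 4 already has {2, 3, 4, 5}; that leaves 1.
At (row 3, col 3): row 3 already has {1, 2, 4, 5}, so the value is 3.

q = 1, x = 3, p = 5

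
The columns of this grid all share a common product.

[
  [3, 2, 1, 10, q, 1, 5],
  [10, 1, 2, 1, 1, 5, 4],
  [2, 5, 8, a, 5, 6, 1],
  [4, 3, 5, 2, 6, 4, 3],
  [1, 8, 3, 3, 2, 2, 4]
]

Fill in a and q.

Columns 2 and 3 each multiply to 240, so every column has product 240.
Column 4: 10×1×2×3 = 60, so the missing entry is 240 ÷ 60 = 4.
Column 5: 1×5×6×2 = 60, so the missing entry is 240 ÷ 60 = 4.

a = 4, q = 4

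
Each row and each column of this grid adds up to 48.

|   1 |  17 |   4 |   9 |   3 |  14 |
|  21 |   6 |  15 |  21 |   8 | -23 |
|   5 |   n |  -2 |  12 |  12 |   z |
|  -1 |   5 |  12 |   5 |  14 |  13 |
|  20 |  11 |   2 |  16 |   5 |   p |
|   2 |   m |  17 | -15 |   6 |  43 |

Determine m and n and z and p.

m = -5, n = 14, z = 7, p = -6

Row 5: 20 + 11 + 2 + 16 + 5 = 54, so its missing entry is 48 − 54 = -6.
Column 6: 14 − 23 + 13 − 6 + 43 = 41, so its missing entry is 48 − 41 = 7.
Row 3: 5 − 2 + 12 + 12 + 7 = 34, so its missing entry is 48 − 34 = 14.
Row 6: 2 + 17 − 15 + 6 + 43 = 53, so its missing entry is 48 − 53 = -5.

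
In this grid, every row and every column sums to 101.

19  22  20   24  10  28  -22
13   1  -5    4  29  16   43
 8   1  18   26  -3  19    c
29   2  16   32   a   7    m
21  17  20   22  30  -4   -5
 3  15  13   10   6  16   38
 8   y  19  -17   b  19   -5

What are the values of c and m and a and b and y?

Column 2 has 22 + 1 + 1 + 2 + 17 + 15 = 58; the blank must be 101 − 58 = 43.
Row 7 has 8 + 43 + 19 − 17 + 19 − 5 = 67; the blank must be 101 − 67 = 34.
Column 5 has 10 + 29 − 3 + 30 + 6 + 34 = 106; the blank must be 101 − 106 = -5.
Row 3 has 8 + 1 + 18 + 26 − 3 + 19 = 69; the blank must be 101 − 69 = 32.
Row 4 has 29 + 2 + 16 + 32 − 5 + 7 = 81; the blank must be 101 − 81 = 20.

c = 32, m = 20, a = -5, b = 34, y = 43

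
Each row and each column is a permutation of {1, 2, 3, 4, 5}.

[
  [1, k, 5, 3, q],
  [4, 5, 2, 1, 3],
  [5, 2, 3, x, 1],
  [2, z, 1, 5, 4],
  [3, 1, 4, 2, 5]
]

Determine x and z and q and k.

x = 4, z = 3, q = 2, k = 4

Cell (4,2): row 4 already has {1, 2, 4, 5} → 3.
At (row 3, col 4): row 3 already has {1, 2, 3, 5}, so the value is 4.
At (row 1, col 5): column 5 already has {1, 3, 4, 5}, so the value is 2.
At (row 1, col 2): row 1 already has {1, 2, 3, 5}, so the value is 4.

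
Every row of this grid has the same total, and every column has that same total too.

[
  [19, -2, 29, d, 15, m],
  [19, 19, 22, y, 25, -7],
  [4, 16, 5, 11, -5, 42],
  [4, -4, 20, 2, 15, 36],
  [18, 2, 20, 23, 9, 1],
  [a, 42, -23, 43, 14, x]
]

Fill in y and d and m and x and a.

y = -5, d = -1, m = 13, x = -12, a = 9

Rows 3 and 4 both sum to 73, so that's the common total.
Column 1 has 19 + 19 + 4 + 4 + 18 = 64; the blank must be 73 − 64 = 9.
Row 6 has 9 + 42 − 23 + 43 + 14 = 85; the blank must be 73 − 85 = -12.
Column 6 has -7 + 42 + 36 + 1 − 12 = 60; the blank must be 73 − 60 = 13.
Row 1 has 19 − 2 + 29 + 15 + 13 = 74; the blank must be 73 − 74 = -1.
Row 2 has 19 + 19 + 22 + 25 − 7 = 78; the blank must be 73 − 78 = -5.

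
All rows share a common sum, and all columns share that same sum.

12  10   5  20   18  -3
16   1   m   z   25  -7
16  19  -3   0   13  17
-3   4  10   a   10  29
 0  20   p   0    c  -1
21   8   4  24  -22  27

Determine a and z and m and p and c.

Rows 1 and 3 both sum to 62, so that's the common total.
The known cells in column 5 total 44, leaving 62 − 44 = 18 for the blank.
The known cells in row 5 total 37, leaving 62 − 37 = 25 for the blank.
The known cells in column 3 total 41, leaving 62 − 41 = 21 for the blank.
The known cells in row 4 total 50, leaving 62 − 50 = 12 for the blank.
The known cells in row 2 total 56, leaving 62 − 56 = 6 for the blank.

a = 12, z = 6, m = 21, p = 25, c = 18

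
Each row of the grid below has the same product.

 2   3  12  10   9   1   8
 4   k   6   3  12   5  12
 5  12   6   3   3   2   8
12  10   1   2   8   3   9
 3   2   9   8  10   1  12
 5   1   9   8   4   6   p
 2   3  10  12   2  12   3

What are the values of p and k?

p = 6, k = 1

Rows 3 and 4 each multiply to 51840, so every row has product 51840.
Row 6: 5×1×9×8×4×6 = 8640, so the missing entry is 51840 ÷ 8640 = 6.
Row 2: 4×6×3×12×5×12 = 51840, so the missing entry is 51840 ÷ 51840 = 1.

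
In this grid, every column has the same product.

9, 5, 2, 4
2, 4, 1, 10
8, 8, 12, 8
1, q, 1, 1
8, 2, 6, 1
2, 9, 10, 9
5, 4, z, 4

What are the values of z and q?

z = 8, q = 1

Columns 1 and 4 each multiply to 11520, so every column has product 11520.
Column 3: 2×1×12×1×6×10 = 1440, so the missing entry is 11520 ÷ 1440 = 8.
Column 2: 5×4×8×2×9×4 = 11520, so the missing entry is 11520 ÷ 11520 = 1.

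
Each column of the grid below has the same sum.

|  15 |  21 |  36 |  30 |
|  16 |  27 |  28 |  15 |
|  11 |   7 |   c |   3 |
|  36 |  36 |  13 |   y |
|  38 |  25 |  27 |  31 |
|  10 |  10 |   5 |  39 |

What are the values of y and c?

The complete columns each total 126.
Column 4 is missing 126 − 118 = 8 (since 30 + 15 + 3 + 31 + 39 = 118).
Column 3 is missing 126 − 109 = 17 (since 36 + 28 + 13 + 27 + 5 = 109).

y = 8, c = 17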